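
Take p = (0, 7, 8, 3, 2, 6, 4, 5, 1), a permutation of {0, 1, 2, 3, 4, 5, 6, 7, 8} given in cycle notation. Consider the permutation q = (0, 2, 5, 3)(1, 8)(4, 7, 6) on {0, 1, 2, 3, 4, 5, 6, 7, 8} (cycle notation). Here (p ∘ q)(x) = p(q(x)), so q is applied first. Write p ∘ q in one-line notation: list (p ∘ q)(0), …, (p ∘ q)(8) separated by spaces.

6 3 1 7 8 2 5 4 0

(p ∘ q)(x) = p(q(x)). Computing each image: p(q(0)) = p(2) = 6, p(q(1)) = p(8) = 3, p(q(2)) = p(5) = 1, p(q(3)) = p(0) = 7, p(q(4)) = p(7) = 8, p(q(5)) = p(3) = 2, p(q(6)) = p(4) = 5, p(q(7)) = p(6) = 4, p(q(8)) = p(1) = 0.
Hence p ∘ q = [6 3 1 7 8 2 5 4 0].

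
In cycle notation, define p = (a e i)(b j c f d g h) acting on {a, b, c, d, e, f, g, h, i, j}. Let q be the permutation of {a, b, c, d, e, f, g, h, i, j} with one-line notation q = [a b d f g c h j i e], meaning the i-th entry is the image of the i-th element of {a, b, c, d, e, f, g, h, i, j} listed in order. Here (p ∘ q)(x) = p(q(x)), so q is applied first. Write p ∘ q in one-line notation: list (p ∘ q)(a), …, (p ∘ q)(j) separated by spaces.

e j g d h f b c a i

Chase each element through q then p: a → a → e; b → b → j; c → d → g; d → f → d; e → g → h; f → c → f; g → h → b; h → j → c; i → i → a; j → e → i.
So p ∘ q in one-line form is e j g d h f b c a i.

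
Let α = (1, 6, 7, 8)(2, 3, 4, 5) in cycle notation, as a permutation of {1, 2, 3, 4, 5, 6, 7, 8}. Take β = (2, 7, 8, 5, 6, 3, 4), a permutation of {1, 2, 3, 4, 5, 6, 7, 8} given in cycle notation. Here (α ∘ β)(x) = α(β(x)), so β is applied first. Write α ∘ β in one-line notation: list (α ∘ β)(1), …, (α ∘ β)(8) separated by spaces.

6 8 5 3 7 4 1 2

(α ∘ β)(x) = α(β(x)). Computing each image: α(β(1)) = α(1) = 6, α(β(2)) = α(7) = 8, α(β(3)) = α(4) = 5, α(β(4)) = α(2) = 3, α(β(5)) = α(6) = 7, α(β(6)) = α(3) = 4, α(β(7)) = α(8) = 1, α(β(8)) = α(5) = 2.
Hence α ∘ β = [6 8 5 3 7 4 1 2].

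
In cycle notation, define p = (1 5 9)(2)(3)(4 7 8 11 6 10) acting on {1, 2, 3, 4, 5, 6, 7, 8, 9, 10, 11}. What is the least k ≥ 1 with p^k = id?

The cycle type of p is (6, 3, 1, 1).
The order is lcm(6, 3) = 6.

6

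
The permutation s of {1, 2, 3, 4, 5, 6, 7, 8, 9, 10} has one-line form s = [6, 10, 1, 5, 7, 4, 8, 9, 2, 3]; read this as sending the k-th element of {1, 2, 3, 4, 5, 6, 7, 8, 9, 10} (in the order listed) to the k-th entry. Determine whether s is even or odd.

In disjoint-cycle form the cycle lengths are 10.
A cycle of length ℓ contributes ℓ−1 transpositions, so s is a product of 9 transpositions — odd.

odd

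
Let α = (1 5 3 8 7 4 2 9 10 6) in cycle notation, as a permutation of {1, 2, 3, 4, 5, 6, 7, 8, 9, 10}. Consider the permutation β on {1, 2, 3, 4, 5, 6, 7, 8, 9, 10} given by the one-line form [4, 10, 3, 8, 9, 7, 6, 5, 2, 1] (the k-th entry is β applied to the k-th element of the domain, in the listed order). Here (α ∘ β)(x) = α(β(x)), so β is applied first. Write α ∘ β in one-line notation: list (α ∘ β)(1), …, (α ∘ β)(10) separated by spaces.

2 6 8 7 10 4 1 3 9 5

Chase each element through β then α: 1 → 4 → 2; 2 → 10 → 6; 3 → 3 → 8; 4 → 8 → 7; 5 → 9 → 10; 6 → 7 → 4; 7 → 6 → 1; 8 → 5 → 3; 9 → 2 → 9; 10 → 1 → 5.
Collecting the images, α ∘ β = [2 6 8 7 10 4 1 3 9 5].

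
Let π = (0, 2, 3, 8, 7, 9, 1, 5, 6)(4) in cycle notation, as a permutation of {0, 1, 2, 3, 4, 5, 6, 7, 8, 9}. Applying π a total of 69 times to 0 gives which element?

0 lies in the 9-cycle (0, 2, 3, 8, 7, 9, 1, 5, 6).
Since the cycle has length 9, π^69 acts on it the same as π^6 (69 mod 9 = 6).
Stepping 6 places around the cycle: 0 → 2 → 3 → 8 → 7 → 9 → 1.

1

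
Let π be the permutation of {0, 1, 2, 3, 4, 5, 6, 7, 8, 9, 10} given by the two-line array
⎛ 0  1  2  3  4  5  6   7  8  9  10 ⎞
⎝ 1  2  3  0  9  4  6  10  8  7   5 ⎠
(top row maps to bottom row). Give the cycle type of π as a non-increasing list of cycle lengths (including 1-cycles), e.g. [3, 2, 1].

[5, 4, 1, 1]

The disjoint cycles are (0 1 2 3)(4 9 7 10 5)(6)(8), with lengths 5, 4, 1, 1 in non-increasing order.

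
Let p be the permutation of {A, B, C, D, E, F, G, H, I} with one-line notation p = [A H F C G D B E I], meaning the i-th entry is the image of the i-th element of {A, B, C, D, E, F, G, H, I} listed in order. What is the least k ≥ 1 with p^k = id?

Decomposing into disjoint cycles gives cycle lengths 4, 3, 1, 1.
The order of p is the least common multiple of its cycle lengths: lcm(4, 3) = 12.

12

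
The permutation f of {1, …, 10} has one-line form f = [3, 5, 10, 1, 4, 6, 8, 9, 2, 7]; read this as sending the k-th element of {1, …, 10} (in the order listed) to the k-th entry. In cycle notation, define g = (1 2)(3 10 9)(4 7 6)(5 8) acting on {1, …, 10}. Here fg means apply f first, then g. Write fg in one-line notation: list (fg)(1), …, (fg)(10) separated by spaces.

10 8 9 2 7 4 5 3 1 6

For each element, apply f then g: 1 → 3 → 10; 2 → 5 → 8; 3 → 10 → 9; 4 → 1 → 2; 5 → 4 → 7; 6 → 6 → 4; 7 → 8 → 5; 8 → 9 → 3; 9 → 2 → 1; 10 → 7 → 6.
So fg in one-line form is 10 8 9 2 7 4 5 3 1 6.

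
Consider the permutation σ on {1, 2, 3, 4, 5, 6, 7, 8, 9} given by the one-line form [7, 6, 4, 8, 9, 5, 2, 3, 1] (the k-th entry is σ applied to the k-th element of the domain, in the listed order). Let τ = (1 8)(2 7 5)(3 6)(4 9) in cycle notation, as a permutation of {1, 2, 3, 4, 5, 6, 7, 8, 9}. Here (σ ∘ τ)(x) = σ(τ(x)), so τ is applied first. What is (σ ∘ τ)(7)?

(σ ∘ τ)(7) = σ(τ(7)). τ(7) = 5, then σ(5) = 9. So (σ ∘ τ)(7) = 9.

9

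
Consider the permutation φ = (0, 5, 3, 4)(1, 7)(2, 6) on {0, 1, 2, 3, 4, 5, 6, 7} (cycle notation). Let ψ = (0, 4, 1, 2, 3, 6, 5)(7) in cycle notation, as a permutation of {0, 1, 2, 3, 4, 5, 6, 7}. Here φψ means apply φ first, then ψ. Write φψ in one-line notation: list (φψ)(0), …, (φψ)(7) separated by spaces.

Chase each element through φ then ψ: 0 → 5 → 0; 1 → 7 → 7; 2 → 6 → 5; 3 → 4 → 1; 4 → 0 → 4; 5 → 3 → 6; 6 → 2 → 3; 7 → 1 → 2.
Collecting the images, φψ = [0 7 5 1 4 6 3 2].

0 7 5 1 4 6 3 2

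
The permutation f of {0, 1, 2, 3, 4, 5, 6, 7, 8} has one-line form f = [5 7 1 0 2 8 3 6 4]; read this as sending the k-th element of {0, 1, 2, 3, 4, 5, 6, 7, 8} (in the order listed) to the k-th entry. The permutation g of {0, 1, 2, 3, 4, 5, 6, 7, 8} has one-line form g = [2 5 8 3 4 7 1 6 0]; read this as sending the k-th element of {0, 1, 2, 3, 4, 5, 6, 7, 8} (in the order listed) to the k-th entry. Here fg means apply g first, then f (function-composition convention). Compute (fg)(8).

5

g(8) = 0, then f(0) = 5; composing gives (fg)(8) = 5.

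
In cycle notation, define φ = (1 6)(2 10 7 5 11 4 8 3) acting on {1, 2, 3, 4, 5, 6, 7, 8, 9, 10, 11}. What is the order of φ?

The cycle type of φ is (8, 2, 1).
The order of φ is the least common multiple of its cycle lengths: lcm(8, 2) = 8.

8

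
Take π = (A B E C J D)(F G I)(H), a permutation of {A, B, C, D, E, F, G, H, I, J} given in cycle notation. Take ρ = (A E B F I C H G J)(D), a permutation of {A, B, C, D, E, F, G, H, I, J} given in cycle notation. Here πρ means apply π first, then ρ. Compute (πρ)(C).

π(C) = J, then ρ(J) = A; composing gives (πρ)(C) = A.

A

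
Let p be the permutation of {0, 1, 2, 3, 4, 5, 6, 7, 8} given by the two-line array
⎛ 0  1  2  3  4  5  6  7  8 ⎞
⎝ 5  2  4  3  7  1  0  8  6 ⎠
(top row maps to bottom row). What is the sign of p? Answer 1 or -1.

In disjoint-cycle form the cycle lengths are 8, 1.
A cycle is odd iff its length is even; p has 1 even-length cycle, so sgn(p) = (−1)^1 and p is odd.

-1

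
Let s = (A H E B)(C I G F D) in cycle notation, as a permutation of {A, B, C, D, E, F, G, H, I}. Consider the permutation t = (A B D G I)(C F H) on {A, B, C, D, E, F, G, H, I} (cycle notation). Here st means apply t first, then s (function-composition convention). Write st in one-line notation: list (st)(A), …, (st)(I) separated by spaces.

A C D F B E G I H

(st)(x) = s(t(x)). Computing each image: s(t(A)) = s(B) = A, s(t(B)) = s(D) = C, s(t(C)) = s(F) = D, s(t(D)) = s(G) = F, s(t(E)) = s(E) = B, s(t(F)) = s(H) = E, s(t(G)) = s(I) = G, s(t(H)) = s(C) = I, s(t(I)) = s(A) = H.
Hence st = [A C D F B E G I H].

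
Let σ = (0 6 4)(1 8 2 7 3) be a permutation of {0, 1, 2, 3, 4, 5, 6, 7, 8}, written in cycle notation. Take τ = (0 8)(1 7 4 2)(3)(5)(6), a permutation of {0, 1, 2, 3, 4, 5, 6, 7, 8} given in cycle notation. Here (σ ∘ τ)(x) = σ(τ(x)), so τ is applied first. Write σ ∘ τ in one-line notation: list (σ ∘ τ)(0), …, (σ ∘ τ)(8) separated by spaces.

2 3 8 1 7 5 4 0 6

(σ ∘ τ)(x) = σ(τ(x)). Computing each image: σ(τ(0)) = σ(8) = 2, σ(τ(1)) = σ(7) = 3, σ(τ(2)) = σ(1) = 8, σ(τ(3)) = σ(3) = 1, σ(τ(4)) = σ(2) = 7, σ(τ(5)) = σ(5) = 5, σ(τ(6)) = σ(6) = 4, σ(τ(7)) = σ(4) = 0, σ(τ(8)) = σ(0) = 6.
Hence σ ∘ τ = [2 3 8 1 7 5 4 0 6].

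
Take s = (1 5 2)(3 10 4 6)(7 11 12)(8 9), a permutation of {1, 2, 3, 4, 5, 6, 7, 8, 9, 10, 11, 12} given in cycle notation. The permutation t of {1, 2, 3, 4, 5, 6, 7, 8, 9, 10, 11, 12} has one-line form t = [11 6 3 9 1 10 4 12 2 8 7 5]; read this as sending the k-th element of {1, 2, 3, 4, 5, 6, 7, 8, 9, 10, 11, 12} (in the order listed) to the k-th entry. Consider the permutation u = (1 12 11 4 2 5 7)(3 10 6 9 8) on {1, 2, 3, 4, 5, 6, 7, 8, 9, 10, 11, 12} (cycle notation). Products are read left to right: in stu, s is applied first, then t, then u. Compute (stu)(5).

Apply the permutations in order: s(5) = 2, then t(2) = 6, then u(6) = 9. So (stu)(5) = 9.

9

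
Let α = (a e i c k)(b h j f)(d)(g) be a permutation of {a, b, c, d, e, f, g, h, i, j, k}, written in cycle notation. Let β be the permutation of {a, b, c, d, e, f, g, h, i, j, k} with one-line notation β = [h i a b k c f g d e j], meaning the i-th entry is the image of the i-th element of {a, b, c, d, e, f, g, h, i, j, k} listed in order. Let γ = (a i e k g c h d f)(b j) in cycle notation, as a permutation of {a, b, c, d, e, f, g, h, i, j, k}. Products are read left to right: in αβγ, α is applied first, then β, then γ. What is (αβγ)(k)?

d

Chase k: α(k) = a; β(a) = h; γ(h) = d. Hence (αβγ)(k) = d.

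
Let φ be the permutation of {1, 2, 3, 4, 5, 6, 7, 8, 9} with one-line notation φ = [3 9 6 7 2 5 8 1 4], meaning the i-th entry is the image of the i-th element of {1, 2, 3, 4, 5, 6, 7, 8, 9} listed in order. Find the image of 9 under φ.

4

9 is element number 9 of the domain, and entry number 9 of the one-line form is 4, so φ(9) = 4.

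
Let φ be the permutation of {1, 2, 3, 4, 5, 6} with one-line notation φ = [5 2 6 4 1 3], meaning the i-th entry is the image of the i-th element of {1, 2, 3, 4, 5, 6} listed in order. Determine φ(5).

5 is element number 5 of the domain, and entry number 5 of the one-line form is 1, so φ(5) = 1.

1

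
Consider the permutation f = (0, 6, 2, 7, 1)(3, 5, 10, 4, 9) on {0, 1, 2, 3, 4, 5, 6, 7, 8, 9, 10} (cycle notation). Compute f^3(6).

1

6 lies in the 5-cycle (0, 6, 2, 7, 1).
Advancing 3 steps from 6: 6 → 2 → 7 → 1.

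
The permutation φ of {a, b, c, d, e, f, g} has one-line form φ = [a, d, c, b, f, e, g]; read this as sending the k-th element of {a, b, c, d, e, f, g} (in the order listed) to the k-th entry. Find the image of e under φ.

e is element number 5 of the domain, and entry number 5 of the one-line form is f, so φ(e) = f.

f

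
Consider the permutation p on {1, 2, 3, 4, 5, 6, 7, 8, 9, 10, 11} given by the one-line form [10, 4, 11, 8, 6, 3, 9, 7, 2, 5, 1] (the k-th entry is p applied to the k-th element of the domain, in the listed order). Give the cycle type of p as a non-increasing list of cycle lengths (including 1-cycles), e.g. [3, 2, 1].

[6, 5]

The disjoint cycles are (1 10 5 6 3 11)(2 4 8 7 9), with lengths 6, 5 in non-increasing order.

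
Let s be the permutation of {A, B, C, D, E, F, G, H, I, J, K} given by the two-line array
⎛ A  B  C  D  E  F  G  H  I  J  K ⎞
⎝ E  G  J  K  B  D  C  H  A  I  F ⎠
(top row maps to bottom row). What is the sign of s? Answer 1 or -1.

1

In disjoint-cycle form the cycle lengths are 7, 3, 1.
A cycle is odd iff its length is even; s has 0 even-length cycles, so sgn(s) = (−1)^0 and s is even.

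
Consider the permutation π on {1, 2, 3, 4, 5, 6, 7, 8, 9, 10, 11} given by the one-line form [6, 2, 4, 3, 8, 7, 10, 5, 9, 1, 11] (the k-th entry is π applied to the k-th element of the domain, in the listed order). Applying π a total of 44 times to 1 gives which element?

Tracing 1 → 6 → … returns to 1 after 4 steps, so 1 lies in a 4-cycle (1, 6, 7, 10).
On a 4-cycle, π^4 is the identity, so π^44 = π^0 there (44 ≡ 0 mod 4).
So π^44(1) = 1.

1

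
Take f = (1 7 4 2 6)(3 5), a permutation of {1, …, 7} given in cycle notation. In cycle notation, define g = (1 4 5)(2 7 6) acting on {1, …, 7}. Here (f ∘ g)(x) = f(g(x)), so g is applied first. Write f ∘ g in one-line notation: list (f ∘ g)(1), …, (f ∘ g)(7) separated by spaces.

2 4 5 3 7 6 1

(f ∘ g)(x) = f(g(x)). Computing each image: f(g(1)) = f(4) = 2, f(g(2)) = f(7) = 4, f(g(3)) = f(3) = 5, f(g(4)) = f(5) = 3, f(g(5)) = f(1) = 7, f(g(6)) = f(2) = 6, f(g(7)) = f(6) = 1.
Hence f ∘ g = [2 4 5 3 7 6 1].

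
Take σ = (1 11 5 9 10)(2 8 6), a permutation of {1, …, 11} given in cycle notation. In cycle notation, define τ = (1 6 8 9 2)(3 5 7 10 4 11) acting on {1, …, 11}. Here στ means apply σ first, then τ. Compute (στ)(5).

First apply σ: σ(5) = 9, then τ(9) = 2. Thus (στ)(5) = 2.

2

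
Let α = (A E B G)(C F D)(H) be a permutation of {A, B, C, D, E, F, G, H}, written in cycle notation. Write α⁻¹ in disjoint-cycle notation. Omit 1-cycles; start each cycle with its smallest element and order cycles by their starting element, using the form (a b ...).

The inverse reverses each cycle.
After reversing and putting each cycle's least element first, α⁻¹ = (A G B E)(C D F).

(A G B E)(C D F)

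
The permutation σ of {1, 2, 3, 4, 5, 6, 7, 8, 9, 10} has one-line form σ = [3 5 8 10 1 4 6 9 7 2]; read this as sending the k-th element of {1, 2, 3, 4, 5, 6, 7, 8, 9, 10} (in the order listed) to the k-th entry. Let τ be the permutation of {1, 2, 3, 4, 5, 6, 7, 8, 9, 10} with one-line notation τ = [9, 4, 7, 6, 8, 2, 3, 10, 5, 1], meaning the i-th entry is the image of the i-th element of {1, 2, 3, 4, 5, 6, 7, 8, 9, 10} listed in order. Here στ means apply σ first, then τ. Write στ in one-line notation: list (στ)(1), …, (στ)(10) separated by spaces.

7 8 10 1 9 6 2 5 3 4

(στ)(x) = τ(σ(x)). Computing each image: τ(σ(1)) = τ(3) = 7, τ(σ(2)) = τ(5) = 8, τ(σ(3)) = τ(8) = 10, τ(σ(4)) = τ(10) = 1, τ(σ(5)) = τ(1) = 9, τ(σ(6)) = τ(4) = 6, τ(σ(7)) = τ(6) = 2, τ(σ(8)) = τ(9) = 5, τ(σ(9)) = τ(7) = 3, τ(σ(10)) = τ(2) = 4.
Hence στ = [7 8 10 1 9 6 2 5 3 4].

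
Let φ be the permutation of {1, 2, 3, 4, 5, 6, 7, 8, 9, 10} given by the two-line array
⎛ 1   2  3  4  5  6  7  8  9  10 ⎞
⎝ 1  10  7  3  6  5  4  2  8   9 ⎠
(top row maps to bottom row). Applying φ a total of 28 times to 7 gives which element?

Tracing 7 → 4 → … returns to 7 after 3 steps, so 7 lies in a 3-cycle (3 7 4).
Powers repeat with period 3 on this cycle, and 28 mod 3 = 1, so φ^28(7) = φ^1(7).
Stepping 1 place around the cycle: 7 → 4.

4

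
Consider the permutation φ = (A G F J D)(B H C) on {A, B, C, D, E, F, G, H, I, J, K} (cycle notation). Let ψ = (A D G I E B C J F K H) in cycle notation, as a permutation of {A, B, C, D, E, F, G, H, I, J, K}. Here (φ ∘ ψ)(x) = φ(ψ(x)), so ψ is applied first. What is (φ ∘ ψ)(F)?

K

(φ ∘ ψ)(F) = φ(ψ(F)). ψ(F) = K, then φ(K) = K. So (φ ∘ ψ)(F) = K.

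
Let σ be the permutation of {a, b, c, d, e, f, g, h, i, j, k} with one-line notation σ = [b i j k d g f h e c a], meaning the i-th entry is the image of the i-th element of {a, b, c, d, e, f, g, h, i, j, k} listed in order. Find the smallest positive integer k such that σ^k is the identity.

6

Writing σ as disjoint cycles, the cycle lengths are 6, 2, 2, 1.
The order of σ is the least common multiple of its cycle lengths: lcm(6, 2, 2) = 6.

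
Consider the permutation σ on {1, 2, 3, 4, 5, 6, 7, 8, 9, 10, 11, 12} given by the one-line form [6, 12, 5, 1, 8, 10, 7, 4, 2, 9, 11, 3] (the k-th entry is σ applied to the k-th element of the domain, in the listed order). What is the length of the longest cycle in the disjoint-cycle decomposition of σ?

Decomposing into disjoint cycles gives (1 6 10 9 2 12 3 5 8 4); the longest has length 10.

10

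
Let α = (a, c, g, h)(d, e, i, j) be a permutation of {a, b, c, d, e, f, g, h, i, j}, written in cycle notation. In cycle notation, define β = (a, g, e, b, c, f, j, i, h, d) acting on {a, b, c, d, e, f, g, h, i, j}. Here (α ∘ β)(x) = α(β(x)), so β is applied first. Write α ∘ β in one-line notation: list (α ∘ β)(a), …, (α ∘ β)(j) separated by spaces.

Chase each element through β then α: a → g → h; b → c → g; c → f → f; d → a → c; e → b → b; f → j → d; g → e → i; h → d → e; i → h → a; j → i → j.
So α ∘ β in one-line form is h g f c b d i e a j.

h g f c b d i e a j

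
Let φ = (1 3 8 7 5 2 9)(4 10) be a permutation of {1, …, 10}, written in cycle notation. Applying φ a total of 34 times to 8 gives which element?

3

8 lies in the 7-cycle (1 3 8 7 5 2 9).
Powers repeat with period 7 on this cycle, and 34 mod 7 = 6, so φ^34(8) = φ^6(8).
Stepping 6 places around the cycle: 8 → 7 → 5 → 2 → 9 → 1 → 3.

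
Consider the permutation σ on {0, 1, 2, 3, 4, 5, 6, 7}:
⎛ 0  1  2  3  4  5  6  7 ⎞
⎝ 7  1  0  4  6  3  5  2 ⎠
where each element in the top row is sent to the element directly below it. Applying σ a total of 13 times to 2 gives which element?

0

Tracing 2 → 0 → … returns to 2 after 3 steps, so 2 lies in a 3-cycle (0, 7, 2).
Since the cycle has length 3, σ^13 acts on it the same as σ^1 (13 mod 3 = 1).
Stepping 1 place around the cycle: 2 → 0.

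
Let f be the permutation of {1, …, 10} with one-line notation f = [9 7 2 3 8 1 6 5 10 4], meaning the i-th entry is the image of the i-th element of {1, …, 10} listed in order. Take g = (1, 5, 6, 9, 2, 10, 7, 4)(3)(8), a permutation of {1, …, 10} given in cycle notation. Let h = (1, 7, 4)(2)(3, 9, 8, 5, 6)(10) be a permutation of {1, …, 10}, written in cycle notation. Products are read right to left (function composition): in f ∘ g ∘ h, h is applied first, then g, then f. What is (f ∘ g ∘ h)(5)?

Chase 5: h(5) = 6; g(6) = 9; f(9) = 10. Hence (f ∘ g ∘ h)(5) = 10.

10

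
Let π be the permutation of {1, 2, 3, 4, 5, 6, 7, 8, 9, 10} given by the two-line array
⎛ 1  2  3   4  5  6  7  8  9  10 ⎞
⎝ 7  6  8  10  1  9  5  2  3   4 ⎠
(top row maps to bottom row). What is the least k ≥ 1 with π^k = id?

Writing π as disjoint cycles, the cycle lengths are 5, 3, 2.
The order of π is the least common multiple of its cycle lengths: lcm(5, 3, 2) = 30.

30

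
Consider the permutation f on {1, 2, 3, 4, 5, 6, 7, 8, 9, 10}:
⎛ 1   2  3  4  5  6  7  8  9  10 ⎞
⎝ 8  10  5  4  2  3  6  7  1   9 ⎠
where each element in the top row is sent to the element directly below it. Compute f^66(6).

2

Tracing 6 → 3 → … returns to 6 after 9 steps, so 6 lies in a 9-cycle (1 8 7 6 3 5 2 10 9).
On a 9-cycle, f^9 is the identity, so f^66 = f^3 there (66 ≡ 3 mod 9).
Advancing 3 steps from 6: 6 → 3 → 5 → 2.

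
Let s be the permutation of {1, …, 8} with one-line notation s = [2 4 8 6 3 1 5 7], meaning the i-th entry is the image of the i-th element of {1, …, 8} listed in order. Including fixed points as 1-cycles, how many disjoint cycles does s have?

The cycle decomposition is (1 2 4 6)(3 8 7 5), which has 2 cycles (counting 1-cycles).

2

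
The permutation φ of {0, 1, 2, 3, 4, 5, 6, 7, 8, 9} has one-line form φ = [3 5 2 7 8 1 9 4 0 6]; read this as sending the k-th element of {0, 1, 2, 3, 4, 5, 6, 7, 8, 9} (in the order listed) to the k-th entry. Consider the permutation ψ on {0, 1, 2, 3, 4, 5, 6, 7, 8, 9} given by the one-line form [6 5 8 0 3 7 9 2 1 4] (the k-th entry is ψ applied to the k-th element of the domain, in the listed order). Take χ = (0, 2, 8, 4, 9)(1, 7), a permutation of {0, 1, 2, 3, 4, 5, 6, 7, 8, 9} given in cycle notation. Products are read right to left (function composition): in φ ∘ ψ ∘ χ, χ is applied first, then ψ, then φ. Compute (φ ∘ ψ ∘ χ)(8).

7

Chase 8: χ(8) = 4; ψ(4) = 3; φ(3) = 7. Hence (φ ∘ ψ ∘ χ)(8) = 7.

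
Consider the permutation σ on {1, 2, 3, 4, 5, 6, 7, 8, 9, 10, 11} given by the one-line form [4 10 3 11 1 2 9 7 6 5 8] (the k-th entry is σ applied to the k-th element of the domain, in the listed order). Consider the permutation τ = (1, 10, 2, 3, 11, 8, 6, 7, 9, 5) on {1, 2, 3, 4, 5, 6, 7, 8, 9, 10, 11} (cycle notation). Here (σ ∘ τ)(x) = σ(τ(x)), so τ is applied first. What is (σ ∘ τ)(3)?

(σ ∘ τ)(3) = σ(τ(3)). τ(3) = 11, then σ(11) = 8. So (σ ∘ τ)(3) = 8.

8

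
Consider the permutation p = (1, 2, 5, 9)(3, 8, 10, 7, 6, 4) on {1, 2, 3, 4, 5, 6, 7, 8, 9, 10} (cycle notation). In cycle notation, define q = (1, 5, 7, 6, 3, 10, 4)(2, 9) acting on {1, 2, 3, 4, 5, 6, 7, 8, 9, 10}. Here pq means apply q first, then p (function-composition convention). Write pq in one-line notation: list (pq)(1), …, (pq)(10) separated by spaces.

(pq)(x) = p(q(x)). Computing each image: p(q(1)) = p(5) = 9, p(q(2)) = p(9) = 1, p(q(3)) = p(10) = 7, p(q(4)) = p(1) = 2, p(q(5)) = p(7) = 6, p(q(6)) = p(3) = 8, p(q(7)) = p(6) = 4, p(q(8)) = p(8) = 10, p(q(9)) = p(2) = 5, p(q(10)) = p(4) = 3.
Hence pq = [9 1 7 2 6 8 4 10 5 3].

9 1 7 2 6 8 4 10 5 3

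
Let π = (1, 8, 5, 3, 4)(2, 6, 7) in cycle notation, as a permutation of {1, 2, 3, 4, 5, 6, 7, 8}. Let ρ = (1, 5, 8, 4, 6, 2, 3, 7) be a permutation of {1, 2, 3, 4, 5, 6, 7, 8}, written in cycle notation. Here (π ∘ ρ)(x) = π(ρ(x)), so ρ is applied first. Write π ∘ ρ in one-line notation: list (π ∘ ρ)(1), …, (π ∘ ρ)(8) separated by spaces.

3 4 2 7 5 6 8 1

(π ∘ ρ)(x) = π(ρ(x)). Computing each image: π(ρ(1)) = π(5) = 3, π(ρ(2)) = π(3) = 4, π(ρ(3)) = π(7) = 2, π(ρ(4)) = π(6) = 7, π(ρ(5)) = π(8) = 5, π(ρ(6)) = π(2) = 6, π(ρ(7)) = π(1) = 8, π(ρ(8)) = π(4) = 1.
Hence π ∘ ρ = [3 4 2 7 5 6 8 1].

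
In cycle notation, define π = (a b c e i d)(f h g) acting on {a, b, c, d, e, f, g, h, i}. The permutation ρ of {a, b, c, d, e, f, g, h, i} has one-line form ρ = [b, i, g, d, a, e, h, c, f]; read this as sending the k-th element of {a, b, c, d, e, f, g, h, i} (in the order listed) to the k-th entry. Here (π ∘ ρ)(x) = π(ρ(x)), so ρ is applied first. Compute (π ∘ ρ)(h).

ρ(h) = c, then π(c) = e; composing gives (π ∘ ρ)(h) = e.

e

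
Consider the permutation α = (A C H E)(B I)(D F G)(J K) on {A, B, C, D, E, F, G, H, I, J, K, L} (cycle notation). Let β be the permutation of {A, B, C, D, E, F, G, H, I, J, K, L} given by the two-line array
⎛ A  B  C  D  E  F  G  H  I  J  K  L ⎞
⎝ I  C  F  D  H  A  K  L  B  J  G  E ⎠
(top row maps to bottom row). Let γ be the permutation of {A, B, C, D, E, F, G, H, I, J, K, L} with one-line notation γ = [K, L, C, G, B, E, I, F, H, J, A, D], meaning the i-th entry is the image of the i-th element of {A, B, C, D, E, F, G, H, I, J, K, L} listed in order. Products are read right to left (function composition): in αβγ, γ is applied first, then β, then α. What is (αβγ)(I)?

L

(αβγ)(I) = α(β(γ(I))). γ(I) = H, then β(H) = L, then α(L) = L, so the result is L.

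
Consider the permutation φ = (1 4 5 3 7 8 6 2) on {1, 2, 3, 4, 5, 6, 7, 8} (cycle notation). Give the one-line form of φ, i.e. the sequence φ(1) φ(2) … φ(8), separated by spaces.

4 1 7 5 3 2 8 6

Each element maps to the next entry in its cycle (wrapping to the front): 1↦4, 2↦1, 3↦7, 4↦5, 5↦3, 6↦2, 7↦8, 8↦6.
So the one-line form is 4 1 7 5 3 2 8 6.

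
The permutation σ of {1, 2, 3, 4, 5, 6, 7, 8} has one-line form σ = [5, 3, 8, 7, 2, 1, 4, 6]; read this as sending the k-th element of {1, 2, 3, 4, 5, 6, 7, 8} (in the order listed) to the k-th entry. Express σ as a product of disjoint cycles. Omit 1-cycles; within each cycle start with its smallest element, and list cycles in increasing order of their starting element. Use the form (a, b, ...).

Iterating σ from 1 gives 1 → 5 → 2 → 3 → 8 → 6 → 1; that is the 6-cycle (1, 5, 2, 3, 8, 6).
Repeating from the next unused element and collecting all non-trivial cycles gives (1, 5, 2, 3, 8, 6)(4, 7).

(1, 5, 2, 3, 8, 6)(4, 7)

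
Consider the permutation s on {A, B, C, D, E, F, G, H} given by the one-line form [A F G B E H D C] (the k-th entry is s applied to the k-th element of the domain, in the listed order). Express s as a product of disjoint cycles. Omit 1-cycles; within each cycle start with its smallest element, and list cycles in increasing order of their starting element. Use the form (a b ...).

Iterating s from B gives B → F → H → C → G → D → B; that is the 6-cycle (B F H C G D).
Repeating from the next unused element and collecting all non-trivial cycles gives (B F H C G D).

(B F H C G D)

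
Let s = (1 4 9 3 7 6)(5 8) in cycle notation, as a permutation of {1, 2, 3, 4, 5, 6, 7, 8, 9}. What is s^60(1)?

1

1 lies in the 6-cycle (1 4 9 3 7 6).
Powers repeat with period 6 on this cycle, and 60 mod 6 = 0, so s^60(1) = s^0(1).
So s^60(1) = 1.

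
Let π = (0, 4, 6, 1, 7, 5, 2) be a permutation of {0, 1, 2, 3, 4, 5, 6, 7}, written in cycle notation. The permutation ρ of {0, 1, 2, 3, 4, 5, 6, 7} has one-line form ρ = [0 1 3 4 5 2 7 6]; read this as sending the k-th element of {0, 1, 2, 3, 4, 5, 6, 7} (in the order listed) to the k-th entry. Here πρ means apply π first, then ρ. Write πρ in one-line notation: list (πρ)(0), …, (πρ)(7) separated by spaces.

5 6 0 4 7 3 1 2

Chase each element through π then ρ: 0 → 4 → 5; 1 → 7 → 6; 2 → 0 → 0; 3 → 3 → 4; 4 → 6 → 7; 5 → 2 → 3; 6 → 1 → 1; 7 → 5 → 2.
Collecting the images, πρ = [5 6 0 4 7 3 1 2].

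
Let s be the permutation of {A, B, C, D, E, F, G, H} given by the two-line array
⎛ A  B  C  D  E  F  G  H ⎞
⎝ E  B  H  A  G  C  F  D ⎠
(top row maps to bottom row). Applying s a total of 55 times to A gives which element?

D

Tracing A → E → … returns to A after 7 steps, so A lies in a 7-cycle (A, E, G, F, C, H, D).
Powers repeat with period 7 on this cycle, and 55 mod 7 = 6, so s^55(A) = s^6(A).
Advancing 6 steps from A: A → E → G → F → C → H → D.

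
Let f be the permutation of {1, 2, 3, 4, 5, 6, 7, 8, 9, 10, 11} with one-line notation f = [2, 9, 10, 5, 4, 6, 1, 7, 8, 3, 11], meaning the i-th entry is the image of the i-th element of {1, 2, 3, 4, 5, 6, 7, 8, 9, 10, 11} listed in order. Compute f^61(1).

Tracing 1 → 2 → … returns to 1 after 5 steps, so 1 lies in a 5-cycle (1 2 9 8 7).
Since the cycle has length 5, f^61 acts on it the same as f^1 (61 mod 5 = 1).
Stepping 1 place around the cycle: 1 → 2.

2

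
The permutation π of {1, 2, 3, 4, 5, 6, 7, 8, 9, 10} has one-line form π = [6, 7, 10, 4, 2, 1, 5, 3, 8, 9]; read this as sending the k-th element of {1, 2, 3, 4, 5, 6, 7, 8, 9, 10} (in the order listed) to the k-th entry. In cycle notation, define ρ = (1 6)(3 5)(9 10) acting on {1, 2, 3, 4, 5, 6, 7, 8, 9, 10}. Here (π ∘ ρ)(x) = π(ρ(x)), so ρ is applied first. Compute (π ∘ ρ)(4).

4

(π ∘ ρ)(4) = π(ρ(4)). ρ(4) = 4, then π(4) = 4. So (π ∘ ρ)(4) = 4.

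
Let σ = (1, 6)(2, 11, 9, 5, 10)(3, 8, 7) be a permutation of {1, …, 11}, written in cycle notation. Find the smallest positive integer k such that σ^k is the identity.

30

The disjoint cycles have lengths 5, 3, 2, 1.
The order is lcm(5, 3, 2) = 30.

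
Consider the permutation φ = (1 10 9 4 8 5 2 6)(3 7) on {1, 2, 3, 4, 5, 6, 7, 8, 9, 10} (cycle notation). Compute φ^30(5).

4

5 lies in the 8-cycle (1 10 9 4 8 5 2 6).
Since the cycle has length 8, φ^30 acts on it the same as φ^6 (30 mod 8 = 6).
Advancing 6 steps from 5: 5 → 2 → 6 → 1 → 10 → 9 → 4.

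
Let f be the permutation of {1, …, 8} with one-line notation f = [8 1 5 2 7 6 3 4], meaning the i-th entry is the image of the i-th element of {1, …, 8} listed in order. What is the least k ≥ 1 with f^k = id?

The disjoint-cycle form of f has cycle lengths 4, 3, 1.
The order is lcm(4, 3) = 12.

12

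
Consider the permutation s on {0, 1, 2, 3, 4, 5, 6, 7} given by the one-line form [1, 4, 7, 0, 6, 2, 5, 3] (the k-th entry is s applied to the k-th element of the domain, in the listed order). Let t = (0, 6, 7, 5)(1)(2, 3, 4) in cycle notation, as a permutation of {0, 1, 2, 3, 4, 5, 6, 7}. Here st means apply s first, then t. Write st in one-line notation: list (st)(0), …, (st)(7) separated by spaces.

1 2 5 6 7 3 0 4

Chase each element through s then t: 0 → 1 → 1; 1 → 4 → 2; 2 → 7 → 5; 3 → 0 → 6; 4 → 6 → 7; 5 → 2 → 3; 6 → 5 → 0; 7 → 3 → 4.
So st in one-line form is 1 2 5 6 7 3 0 4.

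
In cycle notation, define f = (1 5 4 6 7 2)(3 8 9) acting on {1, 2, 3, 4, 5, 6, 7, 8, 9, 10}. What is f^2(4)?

7

4 lies in the 6-cycle (1 5 4 6 7 2).
Stepping 2 places around the cycle: 4 → 6 → 7.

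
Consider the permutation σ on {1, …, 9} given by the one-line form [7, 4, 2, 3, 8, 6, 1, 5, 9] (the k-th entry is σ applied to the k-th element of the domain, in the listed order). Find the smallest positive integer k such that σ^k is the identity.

6

Writing σ as disjoint cycles, the cycle lengths are 3, 2, 2, 1, 1.
The order of σ is the least common multiple of its cycle lengths: lcm(3, 2, 2) = 6.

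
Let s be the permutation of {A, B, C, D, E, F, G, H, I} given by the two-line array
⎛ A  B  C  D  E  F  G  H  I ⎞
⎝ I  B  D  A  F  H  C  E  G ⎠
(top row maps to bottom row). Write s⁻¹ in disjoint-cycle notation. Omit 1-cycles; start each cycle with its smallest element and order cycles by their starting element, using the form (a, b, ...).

(A, D, C, G, I)(E, H, F)

First write s in disjoint cycles: (A, I, G, C, D)(E, F, H).
Reversing each cycle (and rotating so the smallest element leads) gives s⁻¹ = (A, D, C, G, I)(E, H, F).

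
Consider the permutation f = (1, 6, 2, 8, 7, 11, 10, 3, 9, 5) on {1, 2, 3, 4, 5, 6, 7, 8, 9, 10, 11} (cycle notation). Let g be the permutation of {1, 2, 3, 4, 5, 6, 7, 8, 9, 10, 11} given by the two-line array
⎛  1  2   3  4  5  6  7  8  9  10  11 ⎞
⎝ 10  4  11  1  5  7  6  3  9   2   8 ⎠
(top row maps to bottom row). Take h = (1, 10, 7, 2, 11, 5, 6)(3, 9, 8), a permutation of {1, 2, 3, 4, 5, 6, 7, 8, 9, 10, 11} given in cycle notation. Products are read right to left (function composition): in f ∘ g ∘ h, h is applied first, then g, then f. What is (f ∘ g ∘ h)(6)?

3

(f ∘ g ∘ h)(6) = f(g(h(6))). h(6) = 1, then g(1) = 10, then f(10) = 3, so the result is 3.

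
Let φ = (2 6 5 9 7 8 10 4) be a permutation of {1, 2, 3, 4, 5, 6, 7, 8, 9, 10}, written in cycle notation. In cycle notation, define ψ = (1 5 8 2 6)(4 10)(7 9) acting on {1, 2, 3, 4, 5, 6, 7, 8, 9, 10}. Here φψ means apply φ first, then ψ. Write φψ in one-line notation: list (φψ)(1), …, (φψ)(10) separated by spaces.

Chase each element through φ then ψ: 1 → 1 → 5; 2 → 6 → 1; 3 → 3 → 3; 4 → 2 → 6; 5 → 9 → 7; 6 → 5 → 8; 7 → 8 → 2; 8 → 10 → 4; 9 → 7 → 9; 10 → 4 → 10.
Collecting the images, φψ = [5 1 3 6 7 8 2 4 9 10].

5 1 3 6 7 8 2 4 9 10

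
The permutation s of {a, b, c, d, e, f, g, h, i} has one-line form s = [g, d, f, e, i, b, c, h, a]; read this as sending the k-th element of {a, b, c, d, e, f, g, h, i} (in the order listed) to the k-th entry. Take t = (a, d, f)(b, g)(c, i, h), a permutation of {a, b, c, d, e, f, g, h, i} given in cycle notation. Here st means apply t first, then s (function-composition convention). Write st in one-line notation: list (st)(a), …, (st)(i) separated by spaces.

For each element, apply t then s: a → d → e; b → g → c; c → i → a; d → f → b; e → e → i; f → a → g; g → b → d; h → c → f; i → h → h.
Collecting the images, st = [e c a b i g d f h].

e c a b i g d f h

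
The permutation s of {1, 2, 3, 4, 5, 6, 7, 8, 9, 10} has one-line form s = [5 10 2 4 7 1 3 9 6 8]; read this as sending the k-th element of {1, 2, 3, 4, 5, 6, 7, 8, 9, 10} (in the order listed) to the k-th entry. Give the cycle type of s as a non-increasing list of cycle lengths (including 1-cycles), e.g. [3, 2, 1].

[9, 1]

The disjoint cycles are (1 5 7 3 2 10 8 9 6)(4), with lengths 9, 1 in non-increasing order.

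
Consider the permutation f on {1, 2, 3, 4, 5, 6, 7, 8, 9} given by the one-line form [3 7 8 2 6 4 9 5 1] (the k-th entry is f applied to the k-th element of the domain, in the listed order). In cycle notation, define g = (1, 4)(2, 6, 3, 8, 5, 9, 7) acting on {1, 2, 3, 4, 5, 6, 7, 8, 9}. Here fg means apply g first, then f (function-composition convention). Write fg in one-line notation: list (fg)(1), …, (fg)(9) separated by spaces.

Chase each element through g then f: 1 → 4 → 2; 2 → 6 → 4; 3 → 8 → 5; 4 → 1 → 3; 5 → 9 → 1; 6 → 3 → 8; 7 → 2 → 7; 8 → 5 → 6; 9 → 7 → 9.
So fg in one-line form is 2 4 5 3 1 8 7 6 9.

2 4 5 3 1 8 7 6 9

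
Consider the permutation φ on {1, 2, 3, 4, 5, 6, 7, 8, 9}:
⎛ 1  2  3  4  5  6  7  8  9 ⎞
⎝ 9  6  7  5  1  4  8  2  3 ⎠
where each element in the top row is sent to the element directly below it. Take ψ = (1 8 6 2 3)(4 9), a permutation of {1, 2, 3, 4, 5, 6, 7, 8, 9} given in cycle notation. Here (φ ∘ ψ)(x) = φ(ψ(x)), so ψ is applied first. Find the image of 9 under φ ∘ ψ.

5

(φ ∘ ψ)(9) = φ(ψ(9)). ψ(9) = 4, then φ(4) = 5. So (φ ∘ ψ)(9) = 5.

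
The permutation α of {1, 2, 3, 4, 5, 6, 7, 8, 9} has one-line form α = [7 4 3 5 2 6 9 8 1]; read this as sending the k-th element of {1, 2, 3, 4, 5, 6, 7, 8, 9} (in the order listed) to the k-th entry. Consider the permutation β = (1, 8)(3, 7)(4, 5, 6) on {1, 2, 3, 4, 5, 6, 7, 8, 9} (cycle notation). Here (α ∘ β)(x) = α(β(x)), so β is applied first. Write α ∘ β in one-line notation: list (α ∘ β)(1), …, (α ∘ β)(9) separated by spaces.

8 4 9 2 6 5 3 7 1

(α ∘ β)(x) = α(β(x)). Computing each image: α(β(1)) = α(8) = 8, α(β(2)) = α(2) = 4, α(β(3)) = α(7) = 9, α(β(4)) = α(5) = 2, α(β(5)) = α(6) = 6, α(β(6)) = α(4) = 5, α(β(7)) = α(3) = 3, α(β(8)) = α(1) = 7, α(β(9)) = α(9) = 1.
Hence α ∘ β = [8 4 9 2 6 5 3 7 1].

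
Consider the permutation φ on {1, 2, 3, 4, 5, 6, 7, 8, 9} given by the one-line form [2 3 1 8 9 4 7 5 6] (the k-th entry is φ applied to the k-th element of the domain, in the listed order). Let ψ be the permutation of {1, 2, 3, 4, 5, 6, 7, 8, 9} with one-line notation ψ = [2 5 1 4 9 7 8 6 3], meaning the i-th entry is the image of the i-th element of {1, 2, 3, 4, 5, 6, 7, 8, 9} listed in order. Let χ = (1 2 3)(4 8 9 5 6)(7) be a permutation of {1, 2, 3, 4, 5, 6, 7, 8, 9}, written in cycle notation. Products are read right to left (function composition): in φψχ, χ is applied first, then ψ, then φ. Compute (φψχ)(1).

9

(φψχ)(1) = φ(ψ(χ(1))). χ(1) = 2, then ψ(2) = 5, then φ(5) = 9, so the result is 9.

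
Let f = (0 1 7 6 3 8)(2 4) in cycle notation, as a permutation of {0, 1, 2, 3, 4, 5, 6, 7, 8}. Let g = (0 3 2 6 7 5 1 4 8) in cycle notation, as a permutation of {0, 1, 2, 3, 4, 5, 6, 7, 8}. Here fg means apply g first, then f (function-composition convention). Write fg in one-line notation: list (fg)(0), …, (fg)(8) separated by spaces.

8 2 3 4 0 7 6 5 1

(fg)(x) = f(g(x)). Computing each image: f(g(0)) = f(3) = 8, f(g(1)) = f(4) = 2, f(g(2)) = f(6) = 3, f(g(3)) = f(2) = 4, f(g(4)) = f(8) = 0, f(g(5)) = f(1) = 7, f(g(6)) = f(7) = 6, f(g(7)) = f(5) = 5, f(g(8)) = f(0) = 1.
Hence fg = [8 2 3 4 0 7 6 5 1].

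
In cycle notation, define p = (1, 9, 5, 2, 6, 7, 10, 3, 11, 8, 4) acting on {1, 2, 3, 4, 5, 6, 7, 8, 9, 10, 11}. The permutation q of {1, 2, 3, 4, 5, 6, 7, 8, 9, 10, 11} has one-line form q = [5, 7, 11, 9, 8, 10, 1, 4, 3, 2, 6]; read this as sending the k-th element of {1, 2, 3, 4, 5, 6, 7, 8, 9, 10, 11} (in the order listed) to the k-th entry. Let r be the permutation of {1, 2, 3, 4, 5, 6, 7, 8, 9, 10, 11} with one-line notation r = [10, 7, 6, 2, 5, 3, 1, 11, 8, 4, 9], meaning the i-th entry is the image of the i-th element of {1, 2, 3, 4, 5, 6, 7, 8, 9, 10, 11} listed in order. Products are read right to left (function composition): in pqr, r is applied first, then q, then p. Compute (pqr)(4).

Apply the permutations in order: r(4) = 2, then q(2) = 7, then p(7) = 10. So (pqr)(4) = 10.

10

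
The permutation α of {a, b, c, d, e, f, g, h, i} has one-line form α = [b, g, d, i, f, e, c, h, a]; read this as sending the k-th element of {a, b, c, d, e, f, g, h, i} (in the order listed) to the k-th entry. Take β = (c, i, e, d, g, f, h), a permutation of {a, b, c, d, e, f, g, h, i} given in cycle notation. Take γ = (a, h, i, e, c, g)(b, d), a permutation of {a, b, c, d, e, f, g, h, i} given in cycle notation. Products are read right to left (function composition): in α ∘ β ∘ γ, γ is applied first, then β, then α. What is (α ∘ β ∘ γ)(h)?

f

Chase h: γ(h) = i; β(i) = e; α(e) = f. Hence (α ∘ β ∘ γ)(h) = f.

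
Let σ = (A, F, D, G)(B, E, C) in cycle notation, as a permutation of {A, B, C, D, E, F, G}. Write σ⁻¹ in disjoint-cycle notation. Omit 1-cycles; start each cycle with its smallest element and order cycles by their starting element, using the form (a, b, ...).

(A, G, D, F)(B, C, E)

The inverse reverses each cycle.
After reversing and putting each cycle's least element first, σ⁻¹ = (A, G, D, F)(B, C, E).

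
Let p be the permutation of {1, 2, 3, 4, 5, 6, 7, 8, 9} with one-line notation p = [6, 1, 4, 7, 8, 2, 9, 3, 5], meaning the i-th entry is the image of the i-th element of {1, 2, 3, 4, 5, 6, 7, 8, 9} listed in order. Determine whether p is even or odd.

odd

In disjoint-cycle form the cycle lengths are 6, 3.
A cycle is odd iff its length is even; p has 1 even-length cycle, so sgn(p) = (−1)^1 and p is odd.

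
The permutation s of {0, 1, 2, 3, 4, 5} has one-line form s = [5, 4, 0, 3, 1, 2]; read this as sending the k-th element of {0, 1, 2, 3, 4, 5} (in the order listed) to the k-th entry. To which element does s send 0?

5

0 is element number 1 of the domain, and entry number 1 of the one-line form is 5, so s(0) = 5.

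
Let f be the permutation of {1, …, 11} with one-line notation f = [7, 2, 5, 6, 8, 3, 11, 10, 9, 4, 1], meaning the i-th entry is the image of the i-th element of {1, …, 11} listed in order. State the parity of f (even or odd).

odd

In disjoint-cycle form the cycle lengths are 6, 3, 1, 1.
A cycle of length ℓ contributes ℓ−1 transpositions, so f is a product of 5 + 2 = 7 transpositions — odd.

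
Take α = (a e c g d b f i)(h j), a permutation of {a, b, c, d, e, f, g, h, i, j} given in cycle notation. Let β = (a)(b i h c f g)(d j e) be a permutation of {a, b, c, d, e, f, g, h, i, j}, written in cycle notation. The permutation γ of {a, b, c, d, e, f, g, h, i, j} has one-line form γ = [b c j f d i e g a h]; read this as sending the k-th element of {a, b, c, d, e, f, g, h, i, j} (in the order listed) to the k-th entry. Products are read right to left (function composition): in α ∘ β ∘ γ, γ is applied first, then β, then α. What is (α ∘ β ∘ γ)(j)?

g

(α ∘ β ∘ γ)(j) = α(β(γ(j))). γ(j) = h, then β(h) = c, then α(c) = g, so the result is g.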